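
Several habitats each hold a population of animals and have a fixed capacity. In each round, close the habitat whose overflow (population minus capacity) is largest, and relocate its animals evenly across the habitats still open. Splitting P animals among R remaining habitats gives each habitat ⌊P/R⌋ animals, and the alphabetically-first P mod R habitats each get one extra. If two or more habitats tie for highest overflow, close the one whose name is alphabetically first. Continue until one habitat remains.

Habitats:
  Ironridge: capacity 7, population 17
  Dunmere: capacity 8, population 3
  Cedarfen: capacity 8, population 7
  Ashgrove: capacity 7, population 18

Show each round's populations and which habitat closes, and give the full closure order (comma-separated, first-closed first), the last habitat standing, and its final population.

Closure order: Ashgrove, Ironridge, Cedarfen
Last habitat: Dunmere with 45 animals

Round 1: Ashgrove=18 Cedarfen=7 Dunmere=3 Ironridge=17 → close Ashgrove (overflow 11)
  18÷3 = 6 each, +1 to first 0
Round 2: Cedarfen=13 Dunmere=9 Ironridge=23 → close Ironridge (overflow 16)
  23÷2 = 11 each, +1 to first 1
Round 3: Cedarfen=25 Dunmere=20 → close Cedarfen (overflow 17)
  25÷1 = 25 each, +1 to first 0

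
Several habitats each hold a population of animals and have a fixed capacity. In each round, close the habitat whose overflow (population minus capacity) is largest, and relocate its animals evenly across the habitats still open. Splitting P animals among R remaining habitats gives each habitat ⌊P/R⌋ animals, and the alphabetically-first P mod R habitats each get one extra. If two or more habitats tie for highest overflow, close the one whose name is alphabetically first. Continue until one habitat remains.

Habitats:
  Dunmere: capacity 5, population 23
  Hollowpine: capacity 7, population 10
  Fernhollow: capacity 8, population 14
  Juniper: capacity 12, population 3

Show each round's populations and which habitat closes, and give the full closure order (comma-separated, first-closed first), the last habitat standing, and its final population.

Closure order: Dunmere, Fernhollow, Hollowpine
Last habitat: Juniper with 50 animals

Round 1: Dunmere=23 Fernhollow=14 Hollowpine=10 Juniper=3 → close Dunmere (overflow 18)
  23÷3 = 7 each, +1 to first 2
Round 2: Fernhollow=22 Hollowpine=18 Juniper=10 → close Fernhollow (overflow 14)
  22÷2 = 11 each, +1 to first 0
Round 3: Hollowpine=29 Juniper=21 → close Hollowpine (overflow 22)
  29÷1 = 29 each, +1 to first 0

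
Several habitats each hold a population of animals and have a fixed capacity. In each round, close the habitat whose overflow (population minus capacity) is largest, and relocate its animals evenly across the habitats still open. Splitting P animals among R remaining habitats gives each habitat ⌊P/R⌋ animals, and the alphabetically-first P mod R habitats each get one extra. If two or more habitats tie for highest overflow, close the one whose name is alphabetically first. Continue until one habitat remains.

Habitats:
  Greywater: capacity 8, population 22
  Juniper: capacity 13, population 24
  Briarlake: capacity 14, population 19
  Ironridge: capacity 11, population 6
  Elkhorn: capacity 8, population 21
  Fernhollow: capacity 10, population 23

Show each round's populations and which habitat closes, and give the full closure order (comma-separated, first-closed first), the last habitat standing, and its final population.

Round 1: Briarlake=19 Elkhorn=21 Fernhollow=23 Greywater=22 Ironridge=6 Juniper=24 → close Greywater (overflow 14)
  22÷5 = 4 each, +1 to first 2
Round 2: Briarlake=24 Elkhorn=26 Fernhollow=27 Ironridge=10 Juniper=28 → close Elkhorn (overflow 18)
  26÷4 = 6 each, +1 to first 2
Round 3: Briarlake=31 Fernhollow=34 Ironridge=16 Juniper=34 → close Fernhollow (overflow 24)
  34÷3 = 11 each, +1 to first 1
Round 4: Briarlake=43 Ironridge=27 Juniper=45 → close Juniper (overflow 32)
  45÷2 = 22 each, +1 to first 1
Round 5: Briarlake=66 Ironridge=49 → close Briarlake (overflow 52)
  66÷1 = 66 each, +1 to first 0

Closure order: Greywater, Elkhorn, Fernhollow, Juniper, Briarlake
Last habitat: Ironridge with 115 animals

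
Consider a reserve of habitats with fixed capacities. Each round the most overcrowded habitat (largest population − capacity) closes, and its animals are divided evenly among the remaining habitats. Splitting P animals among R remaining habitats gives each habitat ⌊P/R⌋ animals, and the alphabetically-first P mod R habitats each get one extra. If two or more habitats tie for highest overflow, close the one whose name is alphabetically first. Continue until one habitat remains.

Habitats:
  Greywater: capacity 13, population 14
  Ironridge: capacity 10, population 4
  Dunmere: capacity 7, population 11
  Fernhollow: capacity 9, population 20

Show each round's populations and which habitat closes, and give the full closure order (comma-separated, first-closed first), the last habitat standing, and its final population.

Round 1: Dunmere=11 Fernhollow=20 Greywater=14 Ironridge=4 → close Fernhollow (overflow 11)
  20÷3 = 6 each, +1 to first 2
Round 2: Dunmere=18 Greywater=21 Ironridge=10 → close Dunmere (overflow 11)
  18÷2 = 9 each, +1 to first 0
Round 3: Greywater=30 Ironridge=19 → close Greywater (overflow 17)
  30÷1 = 30 each, +1 to first 0

Closure order: Fernhollow, Dunmere, Greywater
Last habitat: Ironridge with 49 animals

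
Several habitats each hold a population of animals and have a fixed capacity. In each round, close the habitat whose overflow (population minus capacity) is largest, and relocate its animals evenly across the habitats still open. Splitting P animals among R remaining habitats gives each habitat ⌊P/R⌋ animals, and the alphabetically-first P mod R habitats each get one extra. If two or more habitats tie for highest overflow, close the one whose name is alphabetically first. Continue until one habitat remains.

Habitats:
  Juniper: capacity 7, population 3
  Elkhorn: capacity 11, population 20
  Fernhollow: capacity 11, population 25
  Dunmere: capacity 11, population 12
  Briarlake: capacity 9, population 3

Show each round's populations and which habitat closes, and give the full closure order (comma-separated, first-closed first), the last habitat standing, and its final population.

Closure order: Fernhollow, Elkhorn, Dunmere, Briarlake
Last habitat: Juniper with 63 animals

Round 1: Briarlake=3 Dunmere=12 Elkhorn=20 Fernhollow=25 Juniper=3 → close Fernhollow (overflow 14)
  25÷4 = 6 each, +1 to first 1
Round 2: Briarlake=10 Dunmere=18 Elkhorn=26 Juniper=9 → close Elkhorn (overflow 15)
  26÷3 = 8 each, +1 to first 2
Round 3: Briarlake=19 Dunmere=27 Juniper=17 → close Dunmere (overflow 16)
  27÷2 = 13 each, +1 to first 1
Round 4: Briarlake=33 Juniper=30 → close Briarlake (overflow 24)
  33÷1 = 33 each, +1 to first 0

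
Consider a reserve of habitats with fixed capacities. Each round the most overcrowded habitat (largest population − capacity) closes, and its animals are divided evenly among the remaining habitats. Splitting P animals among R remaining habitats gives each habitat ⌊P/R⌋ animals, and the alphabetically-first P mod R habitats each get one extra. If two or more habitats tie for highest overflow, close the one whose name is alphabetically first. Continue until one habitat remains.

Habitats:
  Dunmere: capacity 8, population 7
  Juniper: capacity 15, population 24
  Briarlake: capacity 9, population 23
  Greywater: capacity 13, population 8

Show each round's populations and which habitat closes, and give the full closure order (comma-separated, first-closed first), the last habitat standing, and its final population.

Round 1: Briarlake=23 Dunmere=7 Greywater=8 Juniper=24 → close Briarlake (overflow 14)
  23÷3 = 7 each, +1 to first 2
Round 2: Dunmere=15 Greywater=16 Juniper=31 → close Juniper (overflow 16)
  31÷2 = 15 each, +1 to first 1
Round 3: Dunmere=31 Greywater=31 → close Dunmere (overflow 23)
  31÷1 = 31 each, +1 to first 0

Closure order: Briarlake, Juniper, Dunmere
Last habitat: Greywater with 62 animals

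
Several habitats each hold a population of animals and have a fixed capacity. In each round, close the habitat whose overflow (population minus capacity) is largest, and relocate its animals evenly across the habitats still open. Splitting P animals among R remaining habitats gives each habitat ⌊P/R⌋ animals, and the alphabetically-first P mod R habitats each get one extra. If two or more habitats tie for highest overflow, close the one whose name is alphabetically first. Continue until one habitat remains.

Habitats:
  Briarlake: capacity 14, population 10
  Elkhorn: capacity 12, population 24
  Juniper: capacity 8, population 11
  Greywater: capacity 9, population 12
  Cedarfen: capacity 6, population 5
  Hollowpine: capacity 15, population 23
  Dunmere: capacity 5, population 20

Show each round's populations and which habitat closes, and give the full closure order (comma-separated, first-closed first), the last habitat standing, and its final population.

Round 1: Briarlake=10 Cedarfen=5 Dunmere=20 Elkhorn=24 Greywater=12 Hollowpine=23 Juniper=11 → close Dunmere (overflow 15)
  20÷6 = 3 each, +1 to first 2
Round 2: Briarlake=14 Cedarfen=9 Elkhorn=27 Greywater=15 Hollowpine=26 Juniper=14 → close Elkhorn (overflow 15)
  27÷5 = 5 each, +1 to first 2
Round 3: Briarlake=20 Cedarfen=15 Greywater=20 Hollowpine=31 Juniper=19 → close Hollowpine (overflow 16)
  31÷4 = 7 each, +1 to first 3
Round 4: Briarlake=28 Cedarfen=23 Greywater=28 Juniper=26 → close Greywater (overflow 19)
  28÷3 = 9 each, +1 to first 1
Round 5: Briarlake=38 Cedarfen=32 Juniper=35 → close Juniper (overflow 27)
  35÷2 = 17 each, +1 to first 1
Round 6: Briarlake=56 Cedarfen=49 → close Cedarfen (overflow 43)
  49÷1 = 49 each, +1 to first 0

Closure order: Dunmere, Elkhorn, Hollowpine, Greywater, Juniper, Cedarfen
Last habitat: Briarlake with 105 animals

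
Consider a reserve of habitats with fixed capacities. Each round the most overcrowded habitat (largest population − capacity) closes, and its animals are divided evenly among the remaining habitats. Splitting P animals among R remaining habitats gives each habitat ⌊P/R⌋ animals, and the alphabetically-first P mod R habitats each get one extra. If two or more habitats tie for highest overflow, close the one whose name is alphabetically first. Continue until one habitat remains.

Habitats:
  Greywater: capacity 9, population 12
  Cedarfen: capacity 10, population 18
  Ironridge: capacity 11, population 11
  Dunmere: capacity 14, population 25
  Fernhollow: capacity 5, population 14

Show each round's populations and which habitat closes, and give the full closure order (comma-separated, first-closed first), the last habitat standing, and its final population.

Round 1: Cedarfen=18 Dunmere=25 Fernhollow=14 Greywater=12 Ironridge=11 → close Dunmere (overflow 11)
  25÷4 = 6 each, +1 to first 1
Round 2: Cedarfen=25 Fernhollow=20 Greywater=18 Ironridge=17 → close Cedarfen (overflow 15)
  25÷3 = 8 each, +1 to first 1
Round 3: Fernhollow=29 Greywater=26 Ironridge=25 → close Fernhollow (overflow 24)
  29÷2 = 14 each, +1 to first 1
Round 4: Greywater=41 Ironridge=39 → close Greywater (overflow 32)
  41÷1 = 41 each, +1 to first 0

Closure order: Dunmere, Cedarfen, Fernhollow, Greywater
Last habitat: Ironridge with 80 animals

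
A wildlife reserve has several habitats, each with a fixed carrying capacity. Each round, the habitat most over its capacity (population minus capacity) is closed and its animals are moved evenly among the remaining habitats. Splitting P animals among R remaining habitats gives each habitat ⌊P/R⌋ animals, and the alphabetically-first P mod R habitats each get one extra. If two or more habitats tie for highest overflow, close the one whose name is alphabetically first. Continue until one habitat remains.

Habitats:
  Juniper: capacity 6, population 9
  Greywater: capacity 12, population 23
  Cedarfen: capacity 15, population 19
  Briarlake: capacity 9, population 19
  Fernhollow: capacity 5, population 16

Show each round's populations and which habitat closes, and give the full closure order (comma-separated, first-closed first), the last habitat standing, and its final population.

Closure order: Fernhollow, Greywater, Briarlake, Cedarfen
Last habitat: Juniper with 86 animals

Round 1: Briarlake=19 Cedarfen=19 Fernhollow=16 Greywater=23 Juniper=9 → close Fernhollow (overflow 11)
  16÷4 = 4 each, +1 to first 0
Round 2: Briarlake=23 Cedarfen=23 Greywater=27 Juniper=13 → close Greywater (overflow 15)
  27÷3 = 9 each, +1 to first 0
Round 3: Briarlake=32 Cedarfen=32 Juniper=22 → close Briarlake (overflow 23)
  32÷2 = 16 each, +1 to first 0
Round 4: Cedarfen=48 Juniper=38 → close Cedarfen (overflow 33)
  48÷1 = 48 each, +1 to first 0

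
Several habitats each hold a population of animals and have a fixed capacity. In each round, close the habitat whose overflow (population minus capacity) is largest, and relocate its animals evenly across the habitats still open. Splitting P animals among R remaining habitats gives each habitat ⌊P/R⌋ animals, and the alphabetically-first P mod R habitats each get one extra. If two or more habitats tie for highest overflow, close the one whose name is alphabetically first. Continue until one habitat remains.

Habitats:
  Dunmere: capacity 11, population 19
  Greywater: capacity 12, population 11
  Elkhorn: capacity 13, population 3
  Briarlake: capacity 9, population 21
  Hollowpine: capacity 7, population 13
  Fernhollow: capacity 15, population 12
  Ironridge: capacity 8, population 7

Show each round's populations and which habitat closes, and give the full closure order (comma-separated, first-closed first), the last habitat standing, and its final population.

Closure order: Briarlake, Dunmere, Hollowpine, Greywater, Fernhollow, Ironridge
Last habitat: Elkhorn with 86 animals

Round 1: Briarlake=21 Dunmere=19 Elkhorn=3 Fernhollow=12 Greywater=11 Hollowpine=13 Ironridge=7 → close Briarlake (overflow 12)
  21÷6 = 3 each, +1 to first 3
Round 2: Dunmere=23 Elkhorn=7 Fernhollow=16 Greywater=14 Hollowpine=16 Ironridge=10 → close Dunmere (overflow 12)
  23÷5 = 4 each, +1 to first 3
Round 3: Elkhorn=12 Fernhollow=21 Greywater=19 Hollowpine=20 Ironridge=14 → close Hollowpine (overflow 13)
  20÷4 = 5 each, +1 to first 0
Round 4: Elkhorn=17 Fernhollow=26 Greywater=24 Ironridge=19 → close Greywater (overflow 12)
  24÷3 = 8 each, +1 to first 0
Round 5: Elkhorn=25 Fernhollow=34 Ironridge=27 → close Fernhollow (overflow 19)
  34÷2 = 17 each, +1 to first 0
Round 6: Elkhorn=42 Ironridge=44 → close Ironridge (overflow 36)
  44÷1 = 44 each, +1 to first 0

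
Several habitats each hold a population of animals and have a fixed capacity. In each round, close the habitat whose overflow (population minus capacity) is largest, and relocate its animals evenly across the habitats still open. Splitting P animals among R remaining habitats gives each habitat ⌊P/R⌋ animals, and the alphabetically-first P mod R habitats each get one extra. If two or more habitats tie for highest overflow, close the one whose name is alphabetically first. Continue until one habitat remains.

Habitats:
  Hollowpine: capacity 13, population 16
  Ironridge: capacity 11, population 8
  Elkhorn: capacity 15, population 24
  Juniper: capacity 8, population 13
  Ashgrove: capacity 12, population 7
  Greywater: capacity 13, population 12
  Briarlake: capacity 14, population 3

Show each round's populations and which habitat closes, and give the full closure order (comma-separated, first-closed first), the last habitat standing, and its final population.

Round 1: Ashgrove=7 Briarlake=3 Elkhorn=24 Greywater=12 Hollowpine=16 Ironridge=8 Juniper=13 → close Elkhorn (overflow 9)
  24÷6 = 4 each, +1 to first 0
Round 2: Ashgrove=11 Briarlake=7 Greywater=16 Hollowpine=20 Ironridge=12 Juniper=17 → close Juniper (overflow 9)
  17÷5 = 3 each, +1 to first 2
Round 3: Ashgrove=15 Briarlake=11 Greywater=19 Hollowpine=23 Ironridge=15 → close Hollowpine (overflow 10)
  23÷4 = 5 each, +1 to first 3
Round 4: Ashgrove=21 Briarlake=17 Greywater=25 Ironridge=20 → close Greywater (overflow 12)
  25÷3 = 8 each, +1 to first 1
Round 5: Ashgrove=30 Briarlake=25 Ironridge=28 → close Ashgrove (overflow 18)
  30÷2 = 15 each, +1 to first 0
Round 6: Briarlake=40 Ironridge=43 → close Ironridge (overflow 32)
  43÷1 = 43 each, +1 to first 0

Closure order: Elkhorn, Juniper, Hollowpine, Greywater, Ashgrove, Ironridge
Last habitat: Briarlake with 83 animals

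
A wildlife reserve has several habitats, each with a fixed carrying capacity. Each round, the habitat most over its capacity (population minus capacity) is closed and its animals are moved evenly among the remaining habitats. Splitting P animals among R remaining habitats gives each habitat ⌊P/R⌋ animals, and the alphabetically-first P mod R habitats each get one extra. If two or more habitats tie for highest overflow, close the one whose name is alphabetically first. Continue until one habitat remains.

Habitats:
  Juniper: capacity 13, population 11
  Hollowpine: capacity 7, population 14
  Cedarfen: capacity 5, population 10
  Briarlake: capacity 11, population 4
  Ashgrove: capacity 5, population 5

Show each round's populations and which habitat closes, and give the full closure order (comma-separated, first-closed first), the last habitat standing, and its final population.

Round 1: Ashgrove=5 Briarlake=4 Cedarfen=10 Hollowpine=14 Juniper=11 → close Hollowpine (overflow 7)
  14÷4 = 3 each, +1 to first 2
Round 2: Ashgrove=9 Briarlake=8 Cedarfen=13 Juniper=14 → close Cedarfen (overflow 8)
  13÷3 = 4 each, +1 to first 1
Round 3: Ashgrove=14 Briarlake=12 Juniper=18 → close Ashgrove (overflow 9)
  14÷2 = 7 each, +1 to first 0
Round 4: Briarlake=19 Juniper=25 → close Juniper (overflow 12)
  25÷1 = 25 each, +1 to first 0

Closure order: Hollowpine, Cedarfen, Ashgrove, Juniper
Last habitat: Briarlake with 44 animals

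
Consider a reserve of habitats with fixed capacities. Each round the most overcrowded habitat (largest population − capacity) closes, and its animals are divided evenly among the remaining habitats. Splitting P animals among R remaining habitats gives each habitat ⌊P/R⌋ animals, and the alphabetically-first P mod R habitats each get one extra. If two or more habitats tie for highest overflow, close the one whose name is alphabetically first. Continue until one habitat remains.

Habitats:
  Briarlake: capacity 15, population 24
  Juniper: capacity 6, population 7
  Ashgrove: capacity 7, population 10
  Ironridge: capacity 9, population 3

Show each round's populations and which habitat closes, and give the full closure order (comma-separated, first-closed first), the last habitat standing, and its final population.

Closure order: Briarlake, Ashgrove, Juniper
Last habitat: Ironridge with 44 animals

Round 1: Ashgrove=10 Briarlake=24 Ironridge=3 Juniper=7 → close Briarlake (overflow 9)
  24÷3 = 8 each, +1 to first 0
Round 2: Ashgrove=18 Ironridge=11 Juniper=15 → close Ashgrove (overflow 11)
  18÷2 = 9 each, +1 to first 0
Round 3: Ironridge=20 Juniper=24 → close Juniper (overflow 18)
  24÷1 = 24 each, +1 to first 0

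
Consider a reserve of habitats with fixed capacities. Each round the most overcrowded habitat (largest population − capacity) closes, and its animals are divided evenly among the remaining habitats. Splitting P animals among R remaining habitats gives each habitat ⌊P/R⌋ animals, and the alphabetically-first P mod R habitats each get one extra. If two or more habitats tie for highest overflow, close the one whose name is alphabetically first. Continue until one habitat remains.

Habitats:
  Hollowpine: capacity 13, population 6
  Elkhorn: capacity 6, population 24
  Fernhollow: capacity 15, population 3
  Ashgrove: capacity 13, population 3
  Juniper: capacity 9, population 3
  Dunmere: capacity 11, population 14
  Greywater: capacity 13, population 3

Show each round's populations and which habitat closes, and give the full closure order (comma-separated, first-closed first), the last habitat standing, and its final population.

Round 1: Ashgrove=3 Dunmere=14 Elkhorn=24 Fernhollow=3 Greywater=3 Hollowpine=6 Juniper=3 → close Elkhorn (overflow 18)
  24÷6 = 4 each, +1 to first 0
Round 2: Ashgrove=7 Dunmere=18 Fernhollow=7 Greywater=7 Hollowpine=10 Juniper=7 → close Dunmere (overflow 7)
  18÷5 = 3 each, +1 to first 3
Round 3: Ashgrove=11 Fernhollow=11 Greywater=11 Hollowpine=13 Juniper=10 → close Juniper (overflow 1)
  10÷4 = 2 each, +1 to first 2
Round 4: Ashgrove=14 Fernhollow=14 Greywater=13 Hollowpine=15 → close Hollowpine (overflow 2)
  15÷3 = 5 each, +1 to first 0
Round 5: Ashgrove=19 Fernhollow=19 Greywater=18 → close Ashgrove (overflow 6)
  19÷2 = 9 each, +1 to first 1
Round 6: Fernhollow=29 Greywater=27 → close Fernhollow (overflow 14)
  29÷1 = 29 each, +1 to first 0

Closure order: Elkhorn, Dunmere, Juniper, Hollowpine, Ashgrove, Fernhollow
Last habitat: Greywater with 56 animals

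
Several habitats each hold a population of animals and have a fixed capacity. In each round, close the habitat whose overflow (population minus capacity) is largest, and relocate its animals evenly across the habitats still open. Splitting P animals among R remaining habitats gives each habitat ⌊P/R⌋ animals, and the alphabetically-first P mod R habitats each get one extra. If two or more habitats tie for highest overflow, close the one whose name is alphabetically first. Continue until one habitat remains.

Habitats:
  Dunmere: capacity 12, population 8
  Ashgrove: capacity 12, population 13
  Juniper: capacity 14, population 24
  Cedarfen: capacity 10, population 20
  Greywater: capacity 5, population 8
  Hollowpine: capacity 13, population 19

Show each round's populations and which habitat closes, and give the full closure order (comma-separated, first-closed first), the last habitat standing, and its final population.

Round 1: Ashgrove=13 Cedarfen=20 Dunmere=8 Greywater=8 Hollowpine=19 Juniper=24 → close Cedarfen (overflow 10)
  20÷5 = 4 each, +1 to first 0
Round 2: Ashgrove=17 Dunmere=12 Greywater=12 Hollowpine=23 Juniper=28 → close Juniper (overflow 14)
  28÷4 = 7 each, +1 to first 0
Round 3: Ashgrove=24 Dunmere=19 Greywater=19 Hollowpine=30 → close Hollowpine (overflow 17)
  30÷3 = 10 each, +1 to first 0
Round 4: Ashgrove=34 Dunmere=29 Greywater=29 → close Greywater (overflow 24)
  29÷2 = 14 each, +1 to first 1
Round 5: Ashgrove=49 Dunmere=43 → close Ashgrove (overflow 37)
  49÷1 = 49 each, +1 to first 0

Closure order: Cedarfen, Juniper, Hollowpine, Greywater, Ashgrove
Last habitat: Dunmere with 92 animals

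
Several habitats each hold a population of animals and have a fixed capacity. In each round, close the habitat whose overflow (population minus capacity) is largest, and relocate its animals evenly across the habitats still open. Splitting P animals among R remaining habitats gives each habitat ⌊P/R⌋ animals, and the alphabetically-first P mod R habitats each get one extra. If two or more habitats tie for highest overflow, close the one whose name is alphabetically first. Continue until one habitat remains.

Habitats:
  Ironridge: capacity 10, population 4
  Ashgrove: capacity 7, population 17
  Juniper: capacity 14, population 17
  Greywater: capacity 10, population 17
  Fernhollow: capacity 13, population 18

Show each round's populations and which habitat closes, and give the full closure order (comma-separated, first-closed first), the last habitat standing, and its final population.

Round 1: Ashgrove=17 Fernhollow=18 Greywater=17 Ironridge=4 Juniper=17 → close Ashgrove (overflow 10)
  17÷4 = 4 each, +1 to first 1
Round 2: Fernhollow=23 Greywater=21 Ironridge=8 Juniper=21 → close Greywater (overflow 11)
  21÷3 = 7 each, +1 to first 0
Round 3: Fernhollow=30 Ironridge=15 Juniper=28 → close Fernhollow (overflow 17)
  30÷2 = 15 each, +1 to first 0
Round 4: Ironridge=30 Juniper=43 → close Juniper (overflow 29)
  43÷1 = 43 each, +1 to first 0

Closure order: Ashgrove, Greywater, Fernhollow, Juniper
Last habitat: Ironridge with 73 animals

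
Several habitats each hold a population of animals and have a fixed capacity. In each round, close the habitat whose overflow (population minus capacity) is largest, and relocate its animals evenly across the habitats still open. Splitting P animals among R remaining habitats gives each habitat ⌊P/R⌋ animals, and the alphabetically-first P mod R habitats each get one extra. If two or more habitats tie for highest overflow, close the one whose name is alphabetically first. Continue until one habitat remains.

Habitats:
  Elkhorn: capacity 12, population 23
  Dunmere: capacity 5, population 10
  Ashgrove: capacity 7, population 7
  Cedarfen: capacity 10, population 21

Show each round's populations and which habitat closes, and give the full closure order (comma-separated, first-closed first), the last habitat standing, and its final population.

Closure order: Cedarfen, Elkhorn, Dunmere
Last habitat: Ashgrove with 61 animals

Round 1: Ashgrove=7 Cedarfen=21 Dunmere=10 Elkhorn=23 → close Cedarfen (overflow 11)
  21÷3 = 7 each, +1 to first 0
Round 2: Ashgrove=14 Dunmere=17 Elkhorn=30 → close Elkhorn (overflow 18)
  30÷2 = 15 each, +1 to first 0
Round 3: Ashgrove=29 Dunmere=32 → close Dunmere (overflow 27)
  32÷1 = 32 each, +1 to first 0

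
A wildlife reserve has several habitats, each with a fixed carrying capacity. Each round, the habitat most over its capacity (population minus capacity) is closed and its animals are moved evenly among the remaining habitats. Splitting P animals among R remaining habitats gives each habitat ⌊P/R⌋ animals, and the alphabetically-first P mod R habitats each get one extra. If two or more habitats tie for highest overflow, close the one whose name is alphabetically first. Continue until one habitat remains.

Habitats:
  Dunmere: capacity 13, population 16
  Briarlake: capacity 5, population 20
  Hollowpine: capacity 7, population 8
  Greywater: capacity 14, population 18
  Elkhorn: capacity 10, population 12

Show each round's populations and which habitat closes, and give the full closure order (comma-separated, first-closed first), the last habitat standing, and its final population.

Round 1: Briarlake=20 Dunmere=16 Elkhorn=12 Greywater=18 Hollowpine=8 → close Briarlake (overflow 15)
  20÷4 = 5 each, +1 to first 0
Round 2: Dunmere=21 Elkhorn=17 Greywater=23 Hollowpine=13 → close Greywater (overflow 9)
  23÷3 = 7 each, +1 to first 2
Round 3: Dunmere=29 Elkhorn=25 Hollowpine=20 → close Dunmere (overflow 16)
  29÷2 = 14 each, +1 to first 1
Round 4: Elkhorn=40 Hollowpine=34 → close Elkhorn (overflow 30)
  40÷1 = 40 each, +1 to first 0

Closure order: Briarlake, Greywater, Dunmere, Elkhorn
Last habitat: Hollowpine with 74 animals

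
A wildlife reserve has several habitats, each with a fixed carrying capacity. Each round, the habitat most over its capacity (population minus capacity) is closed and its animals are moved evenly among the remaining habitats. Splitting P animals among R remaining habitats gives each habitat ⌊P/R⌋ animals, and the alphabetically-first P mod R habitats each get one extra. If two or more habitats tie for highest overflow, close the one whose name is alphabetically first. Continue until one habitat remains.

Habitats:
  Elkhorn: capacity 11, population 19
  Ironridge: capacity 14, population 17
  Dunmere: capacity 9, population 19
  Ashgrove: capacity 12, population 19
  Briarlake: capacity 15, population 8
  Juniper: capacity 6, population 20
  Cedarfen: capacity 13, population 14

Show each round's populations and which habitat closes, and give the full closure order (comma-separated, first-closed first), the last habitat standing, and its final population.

Round 1: Ashgrove=19 Briarlake=8 Cedarfen=14 Dunmere=19 Elkhorn=19 Ironridge=17 Juniper=20 → close Juniper (overflow 14)
  20÷6 = 3 each, +1 to first 2
Round 2: Ashgrove=23 Briarlake=12 Cedarfen=17 Dunmere=22 Elkhorn=22 Ironridge=20 → close Dunmere (overflow 13)
  22÷5 = 4 each, +1 to first 2
Round 3: Ashgrove=28 Briarlake=17 Cedarfen=21 Elkhorn=26 Ironridge=24 → close Ashgrove (overflow 16)
  28÷4 = 7 each, +1 to first 0
Round 4: Briarlake=24 Cedarfen=28 Elkhorn=33 Ironridge=31 → close Elkhorn (overflow 22)
  33÷3 = 11 each, +1 to first 0
Round 5: Briarlake=35 Cedarfen=39 Ironridge=42 → close Ironridge (overflow 28)
  42÷2 = 21 each, +1 to first 0
Round 6: Briarlake=56 Cedarfen=60 → close Cedarfen (overflow 47)
  60÷1 = 60 each, +1 to first 0

Closure order: Juniper, Dunmere, Ashgrove, Elkhorn, Ironridge, Cedarfen
Last habitat: Briarlake with 116 animals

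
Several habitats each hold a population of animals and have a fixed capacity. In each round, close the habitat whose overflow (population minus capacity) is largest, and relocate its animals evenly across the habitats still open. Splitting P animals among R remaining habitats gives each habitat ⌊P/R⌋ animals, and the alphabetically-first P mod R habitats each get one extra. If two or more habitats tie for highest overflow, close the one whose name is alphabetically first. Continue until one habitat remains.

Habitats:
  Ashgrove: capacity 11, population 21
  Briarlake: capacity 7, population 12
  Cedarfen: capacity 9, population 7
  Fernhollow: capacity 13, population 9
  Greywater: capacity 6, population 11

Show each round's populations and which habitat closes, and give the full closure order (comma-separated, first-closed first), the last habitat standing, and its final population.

Closure order: Ashgrove, Briarlake, Greywater, Cedarfen
Last habitat: Fernhollow with 60 animals

Round 1: Ashgrove=21 Briarlake=12 Cedarfen=7 Fernhollow=9 Greywater=11 → close Ashgrove (overflow 10)
  21÷4 = 5 each, +1 to first 1
Round 2: Briarlake=18 Cedarfen=12 Fernhollow=14 Greywater=16 → close Briarlake (overflow 11)
  18÷3 = 6 each, +1 to first 0
Round 3: Cedarfen=18 Fernhollow=20 Greywater=22 → close Greywater (overflow 16)
  22÷2 = 11 each, +1 to first 0
Round 4: Cedarfen=29 Fernhollow=31 → close Cedarfen (overflow 20)
  29÷1 = 29 each, +1 to first 0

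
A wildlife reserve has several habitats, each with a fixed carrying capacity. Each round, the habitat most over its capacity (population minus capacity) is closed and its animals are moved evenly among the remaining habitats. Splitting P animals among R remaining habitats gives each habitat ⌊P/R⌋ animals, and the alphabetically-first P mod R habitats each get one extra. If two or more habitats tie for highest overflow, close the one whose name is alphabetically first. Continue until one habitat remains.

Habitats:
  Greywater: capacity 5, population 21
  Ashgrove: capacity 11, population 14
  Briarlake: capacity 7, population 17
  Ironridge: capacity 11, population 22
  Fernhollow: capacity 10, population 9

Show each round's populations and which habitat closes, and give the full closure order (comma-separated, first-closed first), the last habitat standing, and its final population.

Round 1: Ashgrove=14 Briarlake=17 Fernhollow=9 Greywater=21 Ironridge=22 → close Greywater (overflow 16)
  21÷4 = 5 each, +1 to first 1
Round 2: Ashgrove=20 Briarlake=22 Fernhollow=14 Ironridge=27 → close Ironridge (overflow 16)
  27÷3 = 9 each, +1 to first 0
Round 3: Ashgrove=29 Briarlake=31 Fernhollow=23 → close Briarlake (overflow 24)
  31÷2 = 15 each, +1 to first 1
Round 4: Ashgrove=45 Fernhollow=38 → close Ashgrove (overflow 34)
  45÷1 = 45 each, +1 to first 0

Closure order: Greywater, Ironridge, Briarlake, Ashgrove
Last habitat: Fernhollow with 83 animals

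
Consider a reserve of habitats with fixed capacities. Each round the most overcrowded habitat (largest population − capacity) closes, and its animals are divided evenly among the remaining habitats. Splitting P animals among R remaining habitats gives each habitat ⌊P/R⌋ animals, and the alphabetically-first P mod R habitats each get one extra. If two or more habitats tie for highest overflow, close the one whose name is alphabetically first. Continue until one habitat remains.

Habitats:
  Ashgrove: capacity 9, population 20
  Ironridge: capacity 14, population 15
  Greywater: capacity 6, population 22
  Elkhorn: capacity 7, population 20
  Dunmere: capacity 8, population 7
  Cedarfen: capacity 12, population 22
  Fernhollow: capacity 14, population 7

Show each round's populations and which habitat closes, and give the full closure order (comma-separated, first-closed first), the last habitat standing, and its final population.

Round 1: Ashgrove=20 Cedarfen=22 Dunmere=7 Elkhorn=20 Fernhollow=7 Greywater=22 Ironridge=15 → close Greywater (overflow 16)
  22÷6 = 3 each, +1 to first 4
Round 2: Ashgrove=24 Cedarfen=26 Dunmere=11 Elkhorn=24 Fernhollow=10 Ironridge=18 → close Elkhorn (overflow 17)
  24÷5 = 4 each, +1 to first 4
Round 3: Ashgrove=29 Cedarfen=31 Dunmere=16 Fernhollow=15 Ironridge=22 → close Ashgrove (overflow 20)
  29÷4 = 7 each, +1 to first 1
Round 4: Cedarfen=39 Dunmere=23 Fernhollow=22 Ironridge=29 → close Cedarfen (overflow 27)
  39÷3 = 13 each, +1 to first 0
Round 5: Dunmere=36 Fernhollow=35 Ironridge=42 → close Dunmere (overflow 28)
  36÷2 = 18 each, +1 to first 0
Round 6: Fernhollow=53 Ironridge=60 → close Ironridge (overflow 46)
  60÷1 = 60 each, +1 to first 0

Closure order: Greywater, Elkhorn, Ashgrove, Cedarfen, Dunmere, Ironridge
Last habitat: Fernhollow with 113 animals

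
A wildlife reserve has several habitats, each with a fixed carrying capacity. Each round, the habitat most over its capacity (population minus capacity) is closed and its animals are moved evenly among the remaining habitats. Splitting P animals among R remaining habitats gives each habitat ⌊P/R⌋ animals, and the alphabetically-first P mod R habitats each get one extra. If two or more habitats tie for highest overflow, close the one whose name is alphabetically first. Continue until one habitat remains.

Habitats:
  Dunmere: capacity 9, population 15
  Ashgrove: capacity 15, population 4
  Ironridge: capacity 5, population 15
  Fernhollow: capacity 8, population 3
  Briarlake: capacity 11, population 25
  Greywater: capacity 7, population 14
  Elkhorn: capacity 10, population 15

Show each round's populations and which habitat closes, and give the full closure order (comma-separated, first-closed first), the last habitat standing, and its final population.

Round 1: Ashgrove=4 Briarlake=25 Dunmere=15 Elkhorn=15 Fernhollow=3 Greywater=14 Ironridge=15 → close Briarlake (overflow 14)
  25÷6 = 4 each, +1 to first 1
Round 2: Ashgrove=9 Dunmere=19 Elkhorn=19 Fernhollow=7 Greywater=18 Ironridge=19 → close Ironridge (overflow 14)
  19÷5 = 3 each, +1 to first 4
Round 3: Ashgrove=13 Dunmere=23 Elkhorn=23 Fernhollow=11 Greywater=21 → close Dunmere (overflow 14)
  23÷4 = 5 each, +1 to first 3
Round 4: Ashgrove=19 Elkhorn=29 Fernhollow=17 Greywater=26 → close Elkhorn (overflow 19)
  29÷3 = 9 each, +1 to first 2
Round 5: Ashgrove=29 Fernhollow=27 Greywater=35 → close Greywater (overflow 28)
  35÷2 = 17 each, +1 to first 1
Round 6: Ashgrove=47 Fernhollow=44 → close Fernhollow (overflow 36)
  44÷1 = 44 each, +1 to first 0

Closure order: Briarlake, Ironridge, Dunmere, Elkhorn, Greywater, Fernhollow
Last habitat: Ashgrove with 91 animals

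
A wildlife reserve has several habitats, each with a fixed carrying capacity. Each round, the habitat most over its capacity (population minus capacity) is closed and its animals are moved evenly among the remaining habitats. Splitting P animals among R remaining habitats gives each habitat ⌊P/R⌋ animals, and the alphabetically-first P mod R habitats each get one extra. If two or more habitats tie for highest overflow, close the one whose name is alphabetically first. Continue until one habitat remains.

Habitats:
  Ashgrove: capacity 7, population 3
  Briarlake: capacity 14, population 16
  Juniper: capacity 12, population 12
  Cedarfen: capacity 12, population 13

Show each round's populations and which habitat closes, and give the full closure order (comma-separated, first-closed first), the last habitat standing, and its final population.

Closure order: Briarlake, Cedarfen, Juniper
Last habitat: Ashgrove with 44 animals

Round 1: Ashgrove=3 Briarlake=16 Cedarfen=13 Juniper=12 → close Briarlake (overflow 2)
  16÷3 = 5 each, +1 to first 1
Round 2: Ashgrove=9 Cedarfen=18 Juniper=17 → close Cedarfen (overflow 6)
  18÷2 = 9 each, +1 to first 0
Round 3: Ashgrove=18 Juniper=26 → close Juniper (overflow 14)
  26÷1 = 26 each, +1 to first 0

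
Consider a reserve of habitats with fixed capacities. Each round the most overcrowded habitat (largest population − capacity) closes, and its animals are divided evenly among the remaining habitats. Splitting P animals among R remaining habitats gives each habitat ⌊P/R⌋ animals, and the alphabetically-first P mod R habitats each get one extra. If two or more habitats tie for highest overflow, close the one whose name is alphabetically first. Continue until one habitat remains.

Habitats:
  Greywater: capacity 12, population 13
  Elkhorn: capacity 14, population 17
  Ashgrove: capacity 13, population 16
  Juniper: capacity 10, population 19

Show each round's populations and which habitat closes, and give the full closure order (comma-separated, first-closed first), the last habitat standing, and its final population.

Round 1: Ashgrove=16 Elkhorn=17 Greywater=13 Juniper=19 → close Juniper (overflow 9)
  19÷3 = 6 each, +1 to first 1
Round 2: Ashgrove=23 Elkhorn=23 Greywater=19 → close Ashgrove (overflow 10)
  23÷2 = 11 each, +1 to first 1
Round 3: Elkhorn=35 Greywater=30 → close Elkhorn (overflow 21)
  35÷1 = 35 each, +1 to first 0

Closure order: Juniper, Ashgrove, Elkhorn
Last habitat: Greywater with 65 animals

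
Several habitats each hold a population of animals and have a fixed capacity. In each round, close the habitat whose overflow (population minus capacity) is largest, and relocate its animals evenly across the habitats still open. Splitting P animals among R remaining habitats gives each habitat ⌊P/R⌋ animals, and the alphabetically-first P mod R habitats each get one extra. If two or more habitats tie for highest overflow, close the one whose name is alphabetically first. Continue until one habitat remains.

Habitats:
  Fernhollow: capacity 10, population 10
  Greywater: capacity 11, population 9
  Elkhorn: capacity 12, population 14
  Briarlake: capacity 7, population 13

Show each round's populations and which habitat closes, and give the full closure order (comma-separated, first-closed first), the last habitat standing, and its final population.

Closure order: Briarlake, Elkhorn, Fernhollow
Last habitat: Greywater with 46 animals

Round 1: Briarlake=13 Elkhorn=14 Fernhollow=10 Greywater=9 → close Briarlake (overflow 6)
  13÷3 = 4 each, +1 to first 1
Round 2: Elkhorn=19 Fernhollow=14 Greywater=13 → close Elkhorn (overflow 7)
  19÷2 = 9 each, +1 to first 1
Round 3: Fernhollow=24 Greywater=22 → close Fernhollow (overflow 14)
  24÷1 = 24 each, +1 to first 0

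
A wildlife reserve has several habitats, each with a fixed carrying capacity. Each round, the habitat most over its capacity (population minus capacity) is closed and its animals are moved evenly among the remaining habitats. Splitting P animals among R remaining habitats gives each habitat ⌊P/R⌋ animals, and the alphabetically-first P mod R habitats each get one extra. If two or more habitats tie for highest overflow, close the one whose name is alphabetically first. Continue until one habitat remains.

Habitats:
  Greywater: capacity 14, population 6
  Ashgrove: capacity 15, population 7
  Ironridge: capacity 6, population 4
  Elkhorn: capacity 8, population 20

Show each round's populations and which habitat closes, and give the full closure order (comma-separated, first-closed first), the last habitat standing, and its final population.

Closure order: Elkhorn, Ironridge, Ashgrove
Last habitat: Greywater with 37 animals

Round 1: Ashgrove=7 Elkhorn=20 Greywater=6 Ironridge=4 → close Elkhorn (overflow 12)
  20÷3 = 6 each, +1 to first 2
Round 2: Ashgrove=14 Greywater=13 Ironridge=10 → close Ironridge (overflow 4)
  10÷2 = 5 each, +1 to first 0
Round 3: Ashgrove=19 Greywater=18 → close Ashgrove (overflow 4)
  19÷1 = 19 each, +1 to first 0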